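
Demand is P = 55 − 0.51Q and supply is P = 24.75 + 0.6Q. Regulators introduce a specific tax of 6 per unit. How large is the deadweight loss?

16.22

Competitive equilibrium: 55 − 0.51Q = 24.75 + 0.6Q → Q* = 27.2523, P* = 41.1014.
With the tax, the buyer price exceeds the seller price by 6: (55 − 0.51Q) − (24.75 + 0.6Q) = 6 → Q' = 21.8468.
ΔQ = 27.2523 − 21.8468 = 5.4055; the wedge equals the tax, 6.
The triangle = ½ × 5.4055 × 6 = 16.22.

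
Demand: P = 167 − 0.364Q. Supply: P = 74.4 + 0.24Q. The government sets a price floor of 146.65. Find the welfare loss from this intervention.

Competitive equilibrium: 167 − 0.364Q = 74.4 + 0.24Q → Q* = 153.3113, P* = 111.1947.
At the floor P = 146.65, quantity demanded = (167 − 146.65)/0.364 = 55.9066.
Sellers' marginal cost at Q' = 55.9066: 74.4 + 0.24·55.9066 = 87.8176.
ΔQ = 153.3113 − 55.9066 = 97.4047; wedge = 146.65 − 87.8176 = 58.8324.
The triangle = ½ × 97.4047 × 58.8324 = 2865.28.

2865.28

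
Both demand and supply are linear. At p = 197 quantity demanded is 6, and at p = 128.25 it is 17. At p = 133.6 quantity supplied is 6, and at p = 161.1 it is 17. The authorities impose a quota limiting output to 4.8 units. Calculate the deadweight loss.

312.07

Demand slope = (128.25 − 197)/(17 − 6) = −6.25, so p = 234.5 − 6.25q.
Supply slope = (161.1 − 133.6)/(17 − 6) = 2.5, so p = 118.6 + 2.5q.
Competitive equilibrium: 234.5 − 6.25q = 118.6 + 2.5q → q* = 13.2457, p* = 151.7143.
At q = 4.8: demand price = 234.5 − 6.25·4.8 = 204.5; supply price = 118.6 + 2.5·4.8 = 130.6.
Δq = 13.2457 − 4.8 = 8.4457; wedge = 204.5 − 130.6 = 73.9.
Deadweight loss = ½ × 8.4457 × 73.9 = 312.07.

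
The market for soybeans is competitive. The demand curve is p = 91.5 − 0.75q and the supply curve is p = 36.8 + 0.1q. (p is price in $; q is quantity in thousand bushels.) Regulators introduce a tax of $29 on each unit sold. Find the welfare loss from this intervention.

$494.71 thousand

Competitive equilibrium: 91.5 − 0.75q = 36.8 + 0.1q → q* = 64.3529, p* = 43.2353.
With the tax, the buyer price exceeds the seller price by 29: (91.5 − 0.75q) − (36.8 + 0.1q) = 29 → q' = 30.2353.
Δq = 64.3529 − 30.2353 = 34.1176; the wedge equals the tax, 29.
The triangle = ½ × 34.1176 × 29 = $494.71 thousand.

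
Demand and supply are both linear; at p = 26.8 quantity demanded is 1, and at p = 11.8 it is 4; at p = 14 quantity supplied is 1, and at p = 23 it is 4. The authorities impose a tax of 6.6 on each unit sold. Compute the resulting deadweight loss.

2.72

Demand slope = (11.8 − 26.8)/(4 − 1) = −5, so p = 31.8 − 5q.
Supply slope = (23 − 14)/(4 − 1) = 3, so p = 11 + 3q.
Competitive equilibrium: 31.8 − 5q = 11 + 3q → q* = 2.6, p* = 18.8.
With the tax, the buyer price exceeds the seller price by 6.6: (31.8 − 5q) − (11 + 3q) = 6.6 → q' = 1.775.
Δq = 2.6 − 1.775 = 0.825; the wedge equals the tax, 6.6.
Welfare loss = ½ × 0.825 × 6.6 = 2.72.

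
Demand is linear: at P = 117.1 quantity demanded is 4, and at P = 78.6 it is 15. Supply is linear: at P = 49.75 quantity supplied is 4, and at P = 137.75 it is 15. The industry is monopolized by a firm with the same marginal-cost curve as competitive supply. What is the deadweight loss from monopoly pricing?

Demand slope = (78.6 − 117.1)/(15 − 4) = −3.5, so P = 131.1 − 3.5Q.
Supply slope = (137.75 − 49.75)/(15 − 4) = 8, so P = 17.75 + 8Q.
Competitive equilibrium: 131.1 − 3.5Q = 17.75 + 8Q → Q* = 9.8565, P* = 96.6022.
Marginal revenue: MR = 131.1 − 7Q. Set MR = MC: 131.1 − 7Q = 17.75 + 8Q → Q_m = 7.5567.
Price P_m = 131.1 − 3.5·7.5567 = 104.6516; MC(Q_m) = 17.75 + 8·7.5567 = 78.2036.
Competitive Q* = 9.8565, so ΔQ = 2.2998; wedge = 104.6516 − 78.2036 = 26.448.
Deadweight loss = ½ × 2.2998 × 26.448 = 30.41.

30.41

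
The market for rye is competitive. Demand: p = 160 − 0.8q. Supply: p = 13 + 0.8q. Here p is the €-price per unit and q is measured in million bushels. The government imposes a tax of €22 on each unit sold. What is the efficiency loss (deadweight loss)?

€151.25 million

Competitive equilibrium: 160 − 0.8q = 13 + 0.8q → q* = 91.875, p* = 86.5.
With the tax, the buyer price exceeds the seller price by 22: (160 − 0.8q) − (13 + 0.8q) = 22 → q' = 78.125.
Δq = 91.875 − 78.125 = 13.75; the wedge equals the tax, 22.
The triangle = ½ × 13.75 × 22 = €151.25 million.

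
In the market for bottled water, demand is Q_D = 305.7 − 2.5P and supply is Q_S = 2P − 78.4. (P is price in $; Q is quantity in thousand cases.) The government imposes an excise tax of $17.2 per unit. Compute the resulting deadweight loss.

In inverse form: demand P = 122.28 − 0.4Q, supply P = 39.2 + 0.5Q.
Competitive equilibrium: 122.28 − 0.4Q = 39.2 + 0.5Q → Q* = 92.3111, P* = 85.3556.
With the tax, the buyer price exceeds the seller price by 17.2: (122.28 − 0.4Q) − (39.2 + 0.5Q) = 17.2 → Q' = 73.2.
ΔQ = 92.3111 − 73.2 = 19.1111; the wedge equals the tax, 17.2.
Deadweight loss = ½ × 19.1111 × 17.2 = $164.36 thousand.

$164.36 thousand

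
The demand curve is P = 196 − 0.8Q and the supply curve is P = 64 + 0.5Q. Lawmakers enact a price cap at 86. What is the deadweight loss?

Competitive equilibrium: 196 − 0.8Q = 64 + 0.5Q → Q* = 101.5385, P* = 114.7692.
At the ceiling P = 86, quantity supplied = (86 − 64)/0.5 = 44.
Willingness to pay at Q' = 44: 196 − 0.8·44 = 160.8.
ΔQ = 101.5385 − 44 = 57.5385; wedge = 160.8 − 86 = 74.8.
The triangle = ½ × 57.5385 × 74.8 = 2151.94.

2151.94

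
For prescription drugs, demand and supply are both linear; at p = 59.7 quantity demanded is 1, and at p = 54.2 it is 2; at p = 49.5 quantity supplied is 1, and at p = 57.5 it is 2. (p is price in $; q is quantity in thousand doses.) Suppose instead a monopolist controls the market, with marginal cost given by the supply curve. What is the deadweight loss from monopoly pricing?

$1.74 thousand

Demand slope = (54.2 − 59.7)/(2 − 1) = −5.5, so p = 65.2 − 5.5q.
Supply slope = (57.5 − 49.5)/(2 − 1) = 8, so p = 41.5 + 8q.
Competitive equilibrium: 65.2 − 5.5q = 41.5 + 8q → q* = 1.7556, p* = 55.5444.
Marginal revenue: MR = 65.2 − 11q. Set MR = MC: 65.2 − 11q = 41.5 + 8q → q_m = 1.2474.
Price p_m = 65.2 − 5.5·1.2474 = 58.3393; MC(q_m) = 41.5 + 8·1.2474 = 51.4792.
Competitive q* = 1.7556, so Δq = 0.5082; wedge = 58.3393 − 51.4792 = 6.8601.
DWL = ½ × 0.5082 × 6.8601 = $1.74 thousand.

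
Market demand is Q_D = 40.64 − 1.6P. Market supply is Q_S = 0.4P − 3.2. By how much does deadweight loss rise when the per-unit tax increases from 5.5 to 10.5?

In inverse form: demand P = 25.4 − 0.625Q, supply P = 8 + 2.5Q.
Competitive equilibrium: 25.4 − 0.625Q = 8 + 2.5Q → Q* = 5.568, P* = 21.92.
For a per-unit tax t: ΔQ = t/3.125, so DWL = ½·t·(t/3.125) = t²/6.25.
At t = 5.5: DWL = 4.84. At t = 10.5: DWL = 17.64.
Increase = 17.64 − 4.84 = 12.80.

12.80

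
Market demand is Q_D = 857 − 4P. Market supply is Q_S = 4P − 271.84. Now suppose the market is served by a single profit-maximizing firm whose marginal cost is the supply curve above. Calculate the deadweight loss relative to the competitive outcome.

2377.86

In inverse form: demand P = 214.25 − 0.25Q, supply P = 67.96 + 0.25Q.
Competitive equilibrium: 214.25 − 0.25Q = 67.96 + 0.25Q → Q* = 292.58, P* = 141.105.
Marginal revenue: MR = 214.25 − 0.5Q. Set MR = MC: 214.25 − 0.5Q = 67.96 + 0.25Q → Q_m = 195.05333.
Price P_m = 214.25 − 0.25·195.05333 = 165.48667; MC(Q_m) = 67.96 + 0.25·195.05333 = 116.72333.
Competitive Q* = 292.58, so ΔQ = 97.52667; wedge = 165.48667 − 116.72333 = 48.76334.
DWL = ½ × 97.52667 × 48.76334 = 2377.86.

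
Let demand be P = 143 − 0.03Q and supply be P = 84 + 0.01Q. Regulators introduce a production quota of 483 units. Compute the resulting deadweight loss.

19681.28

Competitive equilibrium: 143 − 0.03Q = 84 + 0.01Q → Q* = 1475, P* = 98.75.
At Q = 483: demand price = 143 − 0.03·483 = 128.51; supply price = 84 + 0.01·483 = 88.83.
ΔQ = 1475 − 483 = 992; wedge = 128.51 − 88.83 = 39.68.
The triangle = ½ × 992 × 39.68 = 19681.28.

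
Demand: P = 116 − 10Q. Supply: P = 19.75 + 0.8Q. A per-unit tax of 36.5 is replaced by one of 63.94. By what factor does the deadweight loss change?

3.069

Competitive equilibrium: 116 − 10Q = 19.75 + 0.8Q → Q* = 8.912, P* = 26.8796.
For a per-unit tax t: ΔQ = t/10.8, so DWL = ½·t·(t/10.8) = t²/21.6.
At t = 36.5: DWL = 61.678. At t = 63.94: DWL = 189.274.
Ratio = (63.94/36.5)² = 3.069.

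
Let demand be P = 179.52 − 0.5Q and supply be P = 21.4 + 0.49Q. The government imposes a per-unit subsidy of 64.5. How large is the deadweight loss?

Competitive equilibrium: 179.52 − 0.5Q = 21.4 + 0.49Q → Q* = 159.7172, P* = 99.6614.
The subsidy lowers effective supply by 64.5: P = 0.49Q − 43.1.
New quantity: 179.52 − 0.5Q = 0.49Q − 43.1 → Q' = 224.8687.
Overproduction ΔQ = 224.8687 − 159.7172 = 65.1515; wedge = subsidy = 64.5.
Deadweight loss = ½ × 65.1515 × 64.5 = 2101.14.

2101.14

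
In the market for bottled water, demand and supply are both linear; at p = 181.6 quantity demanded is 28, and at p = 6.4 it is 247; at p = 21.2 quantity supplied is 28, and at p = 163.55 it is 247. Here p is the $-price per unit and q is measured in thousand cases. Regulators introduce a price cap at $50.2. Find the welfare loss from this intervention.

Demand slope = (6.4 − 181.6)/(247 − 28) = −0.8, so p = 204 − 0.8q.
Supply slope = (163.55 − 21.2)/(247 − 28) = 0.65, so p = 3 + 0.65q.
Competitive equilibrium: 204 − 0.8q = 3 + 0.65q → q* = 138.6207, p* = 93.1034.
At the ceiling p = 50.2, quantity supplied = (50.2 − 3)/0.65 = 72.6154.
Willingness to pay at q' = 72.6154: 204 − 0.8·72.6154 = 145.9077.
Δq = 138.6207 − 72.6154 = 66.0053; wedge = 145.9077 − 50.2 = 95.7077.
The triangle = ½ × 66.0053 × 95.7077 = $3158.61 thousand.

$3158.61 thousand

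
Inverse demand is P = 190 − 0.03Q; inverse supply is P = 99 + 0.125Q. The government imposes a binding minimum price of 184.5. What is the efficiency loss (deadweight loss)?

Competitive equilibrium: 190 − 0.03Q = 99 + 0.125Q → Q* = 587.0968, P* = 172.3871.
At the floor P = 184.5, quantity demanded = (190 − 184.5)/0.03 = 183.3333.
Sellers' marginal cost at Q' = 183.3333: 99 + 0.125·183.3333 = 121.9167.
ΔQ = 587.0968 − 183.3333 = 403.7635; wedge = 184.5 − 121.9167 = 62.5833.
The triangle = ½ × 403.7635 × 62.5833 = 12634.43.

12634.43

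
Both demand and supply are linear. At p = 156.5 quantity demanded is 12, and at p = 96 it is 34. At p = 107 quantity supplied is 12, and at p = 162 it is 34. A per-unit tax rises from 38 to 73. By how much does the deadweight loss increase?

Demand slope = (96 − 156.5)/(34 − 12) = −2.75, so p = 189.5 − 2.75q.
Supply slope = (162 − 107)/(34 − 12) = 2.5, so p = 77 + 2.5q.
Competitive equilibrium: 189.5 − 2.75q = 77 + 2.5q → q* = 21.4286, p* = 130.5714.
For a per-unit tax t: Δq = t/5.25, so DWL = ½·t·(t/5.25) = t²/10.5.
At t = 38: DWL = 137.524. At t = 73: DWL = 507.524.
Increase = 507.524 − 137.524 = 370.

370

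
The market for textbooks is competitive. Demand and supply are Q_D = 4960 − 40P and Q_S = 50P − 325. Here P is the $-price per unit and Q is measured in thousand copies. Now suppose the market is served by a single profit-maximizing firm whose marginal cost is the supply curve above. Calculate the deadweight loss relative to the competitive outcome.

In inverse form: demand P = 124 − 0.025Q, supply P = 6.5 + 0.02Q.
Competitive equilibrium: 124 − 0.025Q = 6.5 + 0.02Q → Q* = 2611.11111, P* = 58.72222.
Marginal revenue: MR = 124 − 0.05Q. Set MR = MC: 124 − 0.05Q = 6.5 + 0.02Q → Q_m = 1678.57143.
Price P_m = 124 − 0.025·1678.57143 = 82.03571; MC(Q_m) = 6.5 + 0.02·1678.57143 = 40.07143.
Competitive Q* = 2611.11111, so ΔQ = 932.53968; wedge = 82.03571 − 40.07143 = 41.96428.
The triangle = ½ × 932.53968 × 41.96428 = $19566.68 thousand.

$19566.68 thousand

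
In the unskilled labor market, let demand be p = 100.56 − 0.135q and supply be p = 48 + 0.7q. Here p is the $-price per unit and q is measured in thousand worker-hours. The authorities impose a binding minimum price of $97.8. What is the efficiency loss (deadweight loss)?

$754.17 thousand

Competitive equilibrium: 100.56 − 0.135q = 48 + 0.7q → q* = 62.9461, p* = 92.0623.
At the floor p = 97.8, quantity demanded = (100.56 − 97.8)/0.135 = 20.4444.
Sellers' marginal cost at q' = 20.4444: 48 + 0.7·20.4444 = 62.3111.
Δq = 62.9461 − 20.4444 = 42.5017; wedge = 97.8 − 62.3111 = 35.4889.
DWL = ½ × 42.5017 × 35.4889 = $754.17 thousand.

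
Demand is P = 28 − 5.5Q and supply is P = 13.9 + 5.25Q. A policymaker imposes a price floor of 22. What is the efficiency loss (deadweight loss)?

Competitive equilibrium: 28 − 5.5Q = 13.9 + 5.25Q → Q* = 1.3116, P* = 20.786.
At the floor P = 22, quantity demanded = (28 − 22)/5.5 = 1.0909.
Sellers' marginal cost at Q' = 1.0909: 13.9 + 5.25·1.0909 = 19.6272.
ΔQ = 1.3116 − 1.0909 = 0.2207; wedge = 22 − 19.6272 = 2.3728.
Deadweight loss = ½ × 0.2207 × 2.3728 = 0.26.

0.26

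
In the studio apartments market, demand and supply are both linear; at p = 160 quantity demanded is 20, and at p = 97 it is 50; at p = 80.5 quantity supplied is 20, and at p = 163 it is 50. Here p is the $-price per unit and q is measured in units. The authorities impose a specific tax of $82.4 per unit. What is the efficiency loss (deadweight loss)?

$699.98

Demand slope = (97 − 160)/(50 − 20) = −2.1, so p = 202 − 2.1q.
Supply slope = (163 − 80.5)/(50 − 20) = 2.75, so p = 25.5 + 2.75q.
Competitive equilibrium: 202 − 2.1q = 25.5 + 2.75q → q* = 36.3918, p* = 125.5773.
With the tax, the buyer price exceeds the seller price by 82.4: (202 − 2.1q) − (25.5 + 2.75q) = 82.4 → q' = 19.4021.
Δq = 36.3918 − 19.4021 = 16.9897; the wedge equals the tax, 82.4.
DWL = ½ × 16.9897 × 82.4 = $699.98.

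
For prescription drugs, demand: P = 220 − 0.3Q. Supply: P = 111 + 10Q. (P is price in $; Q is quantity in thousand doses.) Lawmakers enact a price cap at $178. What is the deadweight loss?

$77.63 thousand

Competitive equilibrium: 220 − 0.3Q = 111 + 10Q → Q* = 10.5825, P* = 216.8252.
At the ceiling P = 178, quantity supplied = (178 − 111)/10 = 6.7.
Willingness to pay at Q' = 6.7: 220 − 0.3·6.7 = 217.99.
ΔQ = 10.5825 − 6.7 = 3.8825; wedge = 217.99 − 178 = 39.99.
DWL = ½ × 3.8825 × 39.99 = $77.63 thousand.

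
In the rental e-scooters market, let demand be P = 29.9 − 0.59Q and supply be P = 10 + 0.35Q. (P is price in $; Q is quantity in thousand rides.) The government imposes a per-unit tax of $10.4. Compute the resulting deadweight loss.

Competitive equilibrium: 29.9 − 0.59Q = 10 + 0.35Q → Q* = 21.1702, P* = 17.4096.
With the tax, the buyer price exceeds the seller price by 10.4: (29.9 − 0.59Q) − (10 + 0.35Q) = 10.4 → Q' = 10.1064.
ΔQ = 21.1702 − 10.1064 = 11.0638; the wedge equals the tax, 10.4.
The triangle = ½ × 11.0638 × 10.4 = $57.53 thousand.

$57.53 thousand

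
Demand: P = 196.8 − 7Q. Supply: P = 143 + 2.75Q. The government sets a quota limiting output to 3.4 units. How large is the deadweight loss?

21.87

Competitive equilibrium: 196.8 − 7Q = 143 + 2.75Q → Q* = 5.5179, P* = 158.1744.
At Q = 3.4: demand price = 196.8 − 7·3.4 = 173; supply price = 143 + 2.75·3.4 = 152.35.
ΔQ = 5.5179 − 3.4 = 2.1179; wedge = 173 − 152.35 = 20.65.
The triangle = ½ × 2.1179 × 20.65 = 21.87.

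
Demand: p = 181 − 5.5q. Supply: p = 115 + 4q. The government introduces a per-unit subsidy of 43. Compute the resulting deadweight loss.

Competitive equilibrium: 181 − 5.5q = 115 + 4q → q* = 6.9474, p* = 142.7895.
The subsidy lowers effective supply by 43: p = 72 + 4q.
New quantity: 181 − 5.5q = 72 + 4q → q' = 11.4737.
Overproduction Δq = 11.4737 − 6.9474 = 4.5263; wedge = subsidy = 43.
The triangle = ½ × 4.5263 × 43 = 97.32.

97.32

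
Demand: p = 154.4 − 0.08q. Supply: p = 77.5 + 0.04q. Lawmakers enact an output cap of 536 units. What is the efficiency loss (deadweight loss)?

Competitive equilibrium: 154.4 − 0.08q = 77.5 + 0.04q → q* = 640.8333, p* = 103.1333.
At q = 536: demand price = 154.4 − 0.08·536 = 111.52; supply price = 77.5 + 0.04·536 = 98.94.
Δq = 640.8333 − 536 = 104.8333; wedge = 111.52 − 98.94 = 12.58.
The triangle = ½ × 104.8333 × 12.58 = 659.40.

659.40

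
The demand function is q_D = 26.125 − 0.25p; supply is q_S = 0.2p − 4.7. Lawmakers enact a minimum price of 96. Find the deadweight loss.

212.70

In inverse form: demand p = 104.5 − 4q, supply p = 23.5 + 5q.
Competitive equilibrium: 104.5 − 4q = 23.5 + 5q → q* = 9, p* = 68.5.
At the floor p = 96, quantity demanded = (104.5 − 96)/4 = 2.125.
Sellers' marginal cost at q' = 2.125: 23.5 + 5·2.125 = 34.125.
Δq = 9 − 2.125 = 6.875; wedge = 96 − 34.125 = 61.875.
DWL = ½ × 6.875 × 61.875 = 212.70.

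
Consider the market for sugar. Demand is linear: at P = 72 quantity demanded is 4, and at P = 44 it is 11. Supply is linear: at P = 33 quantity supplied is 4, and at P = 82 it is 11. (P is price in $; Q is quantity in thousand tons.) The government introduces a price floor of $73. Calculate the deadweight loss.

Demand slope = (44 − 72)/(11 − 4) = −4, so P = 88 − 4Q.
Supply slope = (82 − 33)/(11 − 4) = 7, so P = 5 + 7Q.
Competitive equilibrium: 88 − 4Q = 5 + 7Q → Q* = 7.5455, P* = 57.8182.
At the floor P = 73, quantity demanded = (88 − 73)/4 = 3.75.
Sellers' marginal cost at Q' = 3.75: 5 + 7·3.75 = 31.25.
ΔQ = 7.5455 − 3.75 = 3.7955; wedge = 73 − 31.25 = 41.75.
Welfare loss = ½ × 3.7955 × 41.75 = $79.23 thousand.

$79.23 thousand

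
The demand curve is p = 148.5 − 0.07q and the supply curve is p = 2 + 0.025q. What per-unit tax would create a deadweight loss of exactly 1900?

Competitive equilibrium: 148.5 − 0.07q = 2 + 0.025q → q* = 1542.1053, p* = 40.5526.
A tax t gives Δq = t/0.095 and wedge t, so DWL = t²/0.19.
t²/0.19 = 1900 → t² = 361 → t = 19.

19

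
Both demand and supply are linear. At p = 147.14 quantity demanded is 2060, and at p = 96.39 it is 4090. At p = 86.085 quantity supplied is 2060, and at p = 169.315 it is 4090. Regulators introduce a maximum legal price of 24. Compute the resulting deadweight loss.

Demand slope = (96.39 − 147.14)/(4090 − 2060) = −0.025, so p = 198.64 − 0.025q.
Supply slope = (169.315 − 86.085)/(4090 − 2060) = 0.041, so p = 1.625 + 0.041q.
Competitive equilibrium: 198.64 − 0.025q = 1.625 + 0.041q → q* = 2985.0758, p* = 124.0131.
At the ceiling p = 24, quantity supplied = (24 − 1.625)/0.041 = 545.7317.
Willingness to pay at q' = 545.7317: 198.64 − 0.025·545.7317 = 184.9967.
Δq = 2985.0758 − 545.7317 = 2439.3441; wedge = 184.9967 − 24 = 160.9967.
DWL = ½ × 2439.3441 × 160.9967 = 196363.18.

196363.18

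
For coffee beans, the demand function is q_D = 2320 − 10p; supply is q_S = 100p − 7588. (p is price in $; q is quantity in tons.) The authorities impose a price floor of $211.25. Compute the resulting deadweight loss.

In inverse form: demand p = 232 − 0.1q, supply p = 75.88 + 0.01q.
Competitive equilibrium: 232 − 0.1q = 75.88 + 0.01q → q* = 1419.2727, p* = 90.0727.
At the floor p = 211.25, quantity demanded = (232 − 211.25)/0.1 = 207.5.
Sellers' marginal cost at q' = 207.5: 75.88 + 0.01·207.5 = 77.955.
Δq = 1419.2727 − 207.5 = 1211.7727; wedge = 211.25 − 77.955 = 133.295.
The triangle = ½ × 1211.7727 × 133.295 = $80761.62.

$80761.62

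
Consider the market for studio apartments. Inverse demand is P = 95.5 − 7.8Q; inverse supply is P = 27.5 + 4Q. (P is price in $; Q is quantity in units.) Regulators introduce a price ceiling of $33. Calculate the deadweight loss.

$113.59

Competitive equilibrium: 95.5 − 7.8Q = 27.5 + 4Q → Q* = 5.7627, P* = 50.5508.
At the ceiling P = 33, quantity supplied = (33 − 27.5)/4 = 1.375.
Willingness to pay at Q' = 1.375: 95.5 − 7.8·1.375 = 84.775.
ΔQ = 5.7627 − 1.375 = 4.3877; wedge = 84.775 − 33 = 51.775.
Welfare loss = ½ × 4.3877 × 51.775 = $113.59.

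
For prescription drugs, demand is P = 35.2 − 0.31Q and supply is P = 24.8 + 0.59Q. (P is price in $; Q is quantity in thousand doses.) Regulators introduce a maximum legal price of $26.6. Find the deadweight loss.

$32.55 thousand

Competitive equilibrium: 35.2 − 0.31Q = 24.8 + 0.59Q → Q* = 11.5556, P* = 31.6178.
At the ceiling P = 26.6, quantity supplied = (26.6 − 24.8)/0.59 = 3.0508.
Willingness to pay at Q' = 3.0508: 35.2 − 0.31·3.0508 = 34.2543.
ΔQ = 11.5556 − 3.0508 = 8.5048; wedge = 34.2543 − 26.6 = 7.6543.
DWL = ½ × 8.5048 × 7.6543 = $32.55 thousand.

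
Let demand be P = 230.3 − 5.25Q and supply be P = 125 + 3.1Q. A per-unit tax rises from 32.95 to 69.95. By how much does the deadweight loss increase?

227.98

Competitive equilibrium: 230.3 − 5.25Q = 125 + 3.1Q → Q* = 12.6108, P* = 164.0934.
For a per-unit tax t: ΔQ = t/8.35, so DWL = ½·t·(t/8.35) = t²/16.7.
At t = 32.95: DWL = 65.012. At t = 69.95: DWL = 292.994.
Increase = 292.994 − 65.012 = 227.98.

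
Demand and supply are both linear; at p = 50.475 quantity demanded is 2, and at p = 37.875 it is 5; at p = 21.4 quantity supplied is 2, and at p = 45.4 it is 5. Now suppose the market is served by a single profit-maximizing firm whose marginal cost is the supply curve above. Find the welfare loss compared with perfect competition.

7.69

Demand slope = (37.875 − 50.475)/(5 − 2) = −4.2, so p = 58.875 − 4.2q.
Supply slope = (45.4 − 21.4)/(5 − 2) = 8, so p = 5.4 + 8q.
Competitive equilibrium: 58.875 − 4.2q = 5.4 + 8q → q* = 4.3832, p* = 40.4656.
Marginal revenue: MR = 58.875 − 8.4q. Set MR = MC: 58.875 − 8.4q = 5.4 + 8q → q_m = 3.2607.
Price p_m = 58.875 − 4.2·3.2607 = 45.1801; MC(q_m) = 5.4 + 8·3.2607 = 31.4856.
Competitive q* = 4.3832, so Δq = 1.1225; wedge = 45.1801 − 31.4856 = 13.6945.
Deadweight loss = ½ × 1.1225 × 13.6945 = 7.69.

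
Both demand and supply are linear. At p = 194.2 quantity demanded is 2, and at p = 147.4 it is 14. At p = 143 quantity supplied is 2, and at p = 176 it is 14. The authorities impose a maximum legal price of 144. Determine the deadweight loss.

Demand slope = (147.4 − 194.2)/(14 − 2) = −3.9, so p = 202 − 3.9q.
Supply slope = (176 − 143)/(14 − 2) = 2.75, so p = 137.5 + 2.75q.
Competitive equilibrium: 202 − 3.9q = 137.5 + 2.75q → q* = 9.6992, p* = 164.1729.
At the ceiling p = 144, quantity supplied = (144 − 137.5)/2.75 = 2.3636.
Willingness to pay at q' = 2.3636: 202 − 3.9·2.3636 = 192.782.
Δq = 9.6992 − 2.3636 = 7.3356; wedge = 192.782 − 144 = 48.782.
Welfare loss = ½ × 7.3356 × 48.782 = 178.92.

178.92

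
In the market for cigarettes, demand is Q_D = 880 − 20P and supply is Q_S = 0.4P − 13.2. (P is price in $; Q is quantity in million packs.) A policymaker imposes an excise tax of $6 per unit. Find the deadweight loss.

In inverse form: demand P = 44 − 0.05Q, supply P = 33 + 2.5Q.
Competitive equilibrium: 44 − 0.05Q = 33 + 2.5Q → Q* = 4.3137, P* = 43.7843.
With the tax, the buyer price exceeds the seller price by 6: (44 − 0.05Q) − (33 + 2.5Q) = 6 → Q' = 1.9608.
ΔQ = 4.3137 − 1.9608 = 2.3529; the wedge equals the tax, 6.
Welfare loss = ½ × 2.3529 × 6 = $7.06 million.

$7.06 million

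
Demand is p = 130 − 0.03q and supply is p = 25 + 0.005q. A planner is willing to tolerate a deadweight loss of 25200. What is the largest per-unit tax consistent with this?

42

Competitive equilibrium: 130 − 0.03q = 25 + 0.005q → q* = 3000, p* = 40.
A tax t gives Δq = t/0.035 and wedge t, so DWL = t²/0.07.
t²/0.07 = 25200 → t² = 1764 → t = 42.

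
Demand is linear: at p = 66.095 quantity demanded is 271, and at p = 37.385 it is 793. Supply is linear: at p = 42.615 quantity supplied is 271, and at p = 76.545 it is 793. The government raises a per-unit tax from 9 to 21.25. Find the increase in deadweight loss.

1544.01

Demand slope = (37.385 − 66.095)/(793 − 271) = −0.055, so p = 81 − 0.055q.
Supply slope = (76.545 − 42.615)/(793 − 271) = 0.065, so p = 25 + 0.065q.
Competitive equilibrium: 81 − 0.055q = 25 + 0.065q → q* = 466.6667, p* = 55.3333.
For a per-unit tax t: Δq = t/0.12, so DWL = ½·t·(t/0.12) = t²/0.24.
At t = 9: DWL = 337.5. At t = 21.25: DWL = 1881.51.
Increase = 1881.51 − 337.5 = 1544.01.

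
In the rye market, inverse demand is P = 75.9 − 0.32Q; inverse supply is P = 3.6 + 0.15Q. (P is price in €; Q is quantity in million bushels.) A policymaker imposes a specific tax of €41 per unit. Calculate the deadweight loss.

€1788.30 million

Competitive equilibrium: 75.9 − 0.32Q = 3.6 + 0.15Q → Q* = 153.8298, P* = 26.6745.
With the tax, the buyer price exceeds the seller price by 41: (75.9 − 0.32Q) − (3.6 + 0.15Q) = 41 → Q' = 66.5957.
ΔQ = 153.8298 − 66.5957 = 87.2341; the wedge equals the tax, 41.
The triangle = ½ × 87.2341 × 41 = €1788.30 million.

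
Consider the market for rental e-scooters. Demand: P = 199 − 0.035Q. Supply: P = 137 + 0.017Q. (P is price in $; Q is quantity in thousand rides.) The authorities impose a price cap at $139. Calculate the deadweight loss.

$30027.28 thousand

Competitive equilibrium: 199 − 0.035Q = 137 + 0.017Q → Q* = 1192.30769, P* = 157.26923.
At the ceiling P = 139, quantity supplied = (139 − 137)/0.017 = 117.64706.
Willingness to pay at Q' = 117.64706: 199 − 0.035·117.64706 = 194.88235.
ΔQ = 1192.30769 − 117.64706 = 1074.66063; wedge = 194.88235 − 139 = 55.88235.
The triangle = ½ × 1074.66063 × 55.88235 = $30027.28 thousand.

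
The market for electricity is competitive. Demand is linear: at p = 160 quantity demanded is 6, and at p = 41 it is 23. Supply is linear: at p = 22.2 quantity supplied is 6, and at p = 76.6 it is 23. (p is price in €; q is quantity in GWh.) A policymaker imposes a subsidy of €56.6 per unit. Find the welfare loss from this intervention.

€157.04

Demand slope = (41 − 160)/(23 − 6) = −7, so p = 202 − 7q.
Supply slope = (76.6 − 22.2)/(23 − 6) = 3.2, so p = 3 + 3.2q.
Competitive equilibrium: 202 − 7q = 3 + 3.2q → q* = 19.5098, p* = 65.4314.
The subsidy lowers effective supply by 56.6: p = 3.2q − 53.6.
New quantity: 202 − 7q = 3.2q − 53.6 → q' = 25.0588.
Overproduction Δq = 25.0588 − 19.5098 = 5.549; wedge = subsidy = 56.6.
Deadweight loss = ½ × 5.549 × 56.6 = €157.04.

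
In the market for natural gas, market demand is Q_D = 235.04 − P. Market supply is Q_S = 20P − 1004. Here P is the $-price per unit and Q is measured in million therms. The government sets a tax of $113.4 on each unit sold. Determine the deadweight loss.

In inverse form: demand P = 235.04 − Q, supply P = 50.2 + 0.05Q.
Competitive equilibrium: 235.04 − Q = 50.2 + 0.05Q → Q* = 176.0381, P* = 59.0019.
With the tax, the buyer price exceeds the seller price by 113.4: (235.04 − Q) − (50.2 + 0.05Q) = 113.4 → Q' = 68.0381.
ΔQ = 176.0381 − 68.0381 = 108; the wedge equals the tax, 113.4.
Deadweight loss = ½ × 108 × 113.4 = $6123.60 million.

$6123.60 million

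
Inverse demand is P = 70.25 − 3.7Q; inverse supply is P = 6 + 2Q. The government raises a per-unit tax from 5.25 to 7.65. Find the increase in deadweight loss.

2.72

Competitive equilibrium: 70.25 − 3.7Q = 6 + 2Q → Q* = 11.2719, P* = 28.5439.
For a per-unit tax t: ΔQ = t/5.7, so DWL = ½·t·(t/5.7) = t²/11.4.
At t = 5.25: DWL = 2.418. At t = 7.65: DWL = 5.134.
Increase = 5.134 − 2.418 = 2.72.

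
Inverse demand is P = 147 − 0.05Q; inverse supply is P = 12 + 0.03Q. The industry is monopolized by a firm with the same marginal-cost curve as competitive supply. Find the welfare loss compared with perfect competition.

Competitive equilibrium: 147 − 0.05Q = 12 + 0.03Q → Q* = 1687.5, P* = 62.625.
Marginal revenue: MR = 147 − 0.1Q. Set MR = MC: 147 − 0.1Q = 12 + 0.03Q → Q_m = 1038.461538.
Price P_m = 147 − 0.05·1038.461538 = 95.076923; MC(Q_m) = 12 + 0.03·1038.461538 = 43.153846.
Competitive Q* = 1687.5, so ΔQ = 649.038462; wedge = 95.076923 − 43.153846 = 51.923077.
Deadweight loss = ½ × 649.038462 × 51.923077 = 16850.04.

16850.04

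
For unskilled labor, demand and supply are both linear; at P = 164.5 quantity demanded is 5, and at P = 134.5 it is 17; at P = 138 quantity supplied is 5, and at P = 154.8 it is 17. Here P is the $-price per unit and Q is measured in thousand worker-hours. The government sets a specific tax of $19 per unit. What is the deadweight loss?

Demand slope = (134.5 − 164.5)/(17 − 5) = −2.5, so P = 177 − 2.5Q.
Supply slope = (154.8 − 138)/(17 − 5) = 1.4, so P = 131 + 1.4Q.
Competitive equilibrium: 177 − 2.5Q = 131 + 1.4Q → Q* = 11.7949, P* = 147.5128.
With the tax, the buyer price exceeds the seller price by 19: (177 − 2.5Q) − (131 + 1.4Q) = 19 → Q' = 6.9231.
ΔQ = 11.7949 − 6.9231 = 4.8718; the wedge equals the tax, 19.
Welfare loss = ½ × 4.8718 × 19 = $46.28 thousand.

$46.28 thousand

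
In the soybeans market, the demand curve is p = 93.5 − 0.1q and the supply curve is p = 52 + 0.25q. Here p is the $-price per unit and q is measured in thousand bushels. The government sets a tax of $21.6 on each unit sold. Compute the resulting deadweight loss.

$666.51 thousand

Competitive equilibrium: 93.5 − 0.1q = 52 + 0.25q → q* = 118.5714, p* = 81.6429.
With the tax, the buyer price exceeds the seller price by 21.6: (93.5 − 0.1q) − (52 + 0.25q) = 21.6 → q' = 56.8571.
Δq = 118.5714 − 56.8571 = 61.7143; the wedge equals the tax, 21.6.
Welfare loss = ½ × 61.7143 × 21.6 = $666.51 thousand.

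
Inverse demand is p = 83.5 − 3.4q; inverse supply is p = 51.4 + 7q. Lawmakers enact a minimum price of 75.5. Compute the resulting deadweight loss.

Competitive equilibrium: 83.5 − 3.4q = 51.4 + 7q → q* = 3.0865, p* = 73.0058.
At the floor p = 75.5, quantity demanded = (83.5 − 75.5)/3.4 = 2.3529.
Sellers' marginal cost at q' = 2.3529: 51.4 + 7·2.3529 = 67.8703.
Δq = 3.0865 − 2.3529 = 0.7336; wedge = 75.5 − 67.8703 = 7.6297.
Welfare loss = ½ × 0.7336 × 7.6297 = 2.80.

2.80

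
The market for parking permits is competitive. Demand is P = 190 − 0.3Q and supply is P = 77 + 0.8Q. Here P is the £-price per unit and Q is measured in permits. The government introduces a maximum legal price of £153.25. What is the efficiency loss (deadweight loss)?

£30.24

Competitive equilibrium: 190 − 0.3Q = 77 + 0.8Q → Q* = 102.7273, P* = 159.1818.
At the ceiling P = 153.25, quantity supplied = (153.25 − 77)/0.8 = 95.3125.
Willingness to pay at Q' = 95.3125: 190 − 0.3·95.3125 = 161.4063.
ΔQ = 102.7273 − 95.3125 = 7.4148; wedge = 161.4063 − 153.25 = 8.1563.
Welfare loss = ½ × 7.4148 × 8.1563 = £30.24.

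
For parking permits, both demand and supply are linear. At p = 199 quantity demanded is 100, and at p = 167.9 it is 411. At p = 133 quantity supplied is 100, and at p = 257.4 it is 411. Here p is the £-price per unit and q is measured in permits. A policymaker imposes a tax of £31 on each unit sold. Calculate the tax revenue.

Demand slope = (167.9 − 199)/(411 − 100) = −0.1, so p = 209 − 0.1q.
Supply slope = (257.4 − 133)/(411 − 100) = 0.4, so p = 93 + 0.4q.
Competitive equilibrium: 209 − 0.1q = 93 + 0.4q → q* = 232, p* = 185.8.
With the tax, the buyer price exceeds the seller price by 31: (209 − 0.1q) − (93 + 0.4q) = 31 → q' = 170.
Tax revenue = 31 × 170 = £5270.

£5270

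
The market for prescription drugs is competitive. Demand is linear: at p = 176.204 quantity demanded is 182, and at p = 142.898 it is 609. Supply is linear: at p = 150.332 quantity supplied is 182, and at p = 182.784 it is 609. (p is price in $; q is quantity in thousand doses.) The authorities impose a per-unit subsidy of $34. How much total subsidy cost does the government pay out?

$19406.49 thousand

Demand slope = (142.898 − 176.204)/(609 − 182) = −0.078, so p = 190.4 − 0.078q.
Supply slope = (182.784 − 150.332)/(609 − 182) = 0.076, so p = 136.5 + 0.076q.
Competitive equilibrium: 190.4 − 0.078q = 136.5 + 0.076q → q* = 350, p* = 163.1.
The subsidy lowers effective supply by 34: p = 102.5 + 0.076q.
New quantity: 190.4 − 0.078q = 102.5 + 0.076q → q' = 570.7792.
Total subsidy cost = 34 × 570.7792 = $19406.49 thousand.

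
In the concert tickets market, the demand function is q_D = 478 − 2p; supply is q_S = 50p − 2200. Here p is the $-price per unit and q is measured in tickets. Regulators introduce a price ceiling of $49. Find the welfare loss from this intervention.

$4062.50

In inverse form: demand p = 239 − 0.5q, supply p = 44 + 0.02q.
Competitive equilibrium: 239 − 0.5q = 44 + 0.02q → q* = 375, p* = 51.5.
At the ceiling p = 49, quantity supplied = (49 − 44)/0.02 = 250.
Willingness to pay at q' = 250: 239 − 0.5·250 = 114.
Δq = 375 − 250 = 125; wedge = 114 − 49 = 65.
Deadweight loss = ½ × 125 × 65 = $4062.50.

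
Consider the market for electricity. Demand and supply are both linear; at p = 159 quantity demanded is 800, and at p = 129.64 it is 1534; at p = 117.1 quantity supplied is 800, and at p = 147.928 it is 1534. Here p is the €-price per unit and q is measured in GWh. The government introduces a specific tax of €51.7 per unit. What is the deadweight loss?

€16298.11

Demand slope = (129.64 − 159)/(1534 − 800) = −0.04, so p = 191 − 0.04q.
Supply slope = (147.928 − 117.1)/(1534 − 800) = 0.042, so p = 83.5 + 0.042q.
Competitive equilibrium: 191 − 0.04q = 83.5 + 0.042q → q* = 1310.9756, p* = 138.561.
With the tax, the buyer price exceeds the seller price by 51.7: (191 − 0.04q) − (83.5 + 0.042q) = 51.7 → q' = 680.4878.
Δq = 1310.9756 − 680.4878 = 630.4878; the wedge equals the tax, 51.7.
Deadweight loss = ½ × 630.4878 × 51.7 = €16298.11.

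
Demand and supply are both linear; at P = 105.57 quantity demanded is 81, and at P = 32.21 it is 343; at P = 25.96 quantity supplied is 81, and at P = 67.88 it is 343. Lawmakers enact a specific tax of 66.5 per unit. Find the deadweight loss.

Demand slope = (32.21 − 105.57)/(343 − 81) = −0.28, so P = 128.25 − 0.28Q.
Supply slope = (67.88 − 25.96)/(343 − 81) = 0.16, so P = 13 + 0.16Q.
Competitive equilibrium: 128.25 − 0.28Q = 13 + 0.16Q → Q* = 261.9318, P* = 54.9091.
With the tax, the buyer price exceeds the seller price by 66.5: (128.25 − 0.28Q) − (13 + 0.16Q) = 66.5 → Q' = 110.7955.
ΔQ = 261.9318 − 110.7955 = 151.1363; the wedge equals the tax, 66.5.
The triangle = ½ × 151.1363 × 66.5 = 5025.28.

5025.28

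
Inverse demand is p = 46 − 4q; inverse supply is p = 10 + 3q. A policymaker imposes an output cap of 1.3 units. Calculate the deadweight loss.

51.69

Competitive equilibrium: 46 − 4q = 10 + 3q → q* = 5.1429, p* = 25.4286.
At q = 1.3: demand price = 46 − 4·1.3 = 40.8; supply price = 10 + 3·1.3 = 13.9.
Δq = 5.1429 − 1.3 = 3.8429; wedge = 40.8 − 13.9 = 26.9.
Welfare loss = ½ × 3.8429 × 26.9 = 51.69.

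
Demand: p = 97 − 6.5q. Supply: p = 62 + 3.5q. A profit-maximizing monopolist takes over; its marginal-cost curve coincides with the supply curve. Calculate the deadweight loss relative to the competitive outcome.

9.51

Competitive equilibrium: 97 − 6.5q = 62 + 3.5q → q* = 3.5, p* = 74.25.
Marginal revenue: MR = 97 − 13q. Set MR = MC: 97 − 13q = 62 + 3.5q → q_m = 2.1212.
Price p_m = 97 − 6.5·2.1212 = 83.2122; MC(q_m) = 62 + 3.5·2.1212 = 69.4242.
Competitive q* = 3.5, so Δq = 1.3788; wedge = 83.2122 − 69.4242 = 13.788.
DWL = ½ × 1.3788 × 13.788 = 9.51.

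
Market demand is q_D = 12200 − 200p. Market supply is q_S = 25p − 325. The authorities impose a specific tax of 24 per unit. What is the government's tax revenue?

12800

In inverse form: demand p = 61 − 0.005q, supply p = 13 + 0.04q.
Competitive equilibrium: 61 − 0.005q = 13 + 0.04q → q* = 1066.6667, p* = 55.6667.
With the tax, the buyer price exceeds the seller price by 24: (61 − 0.005q) − (13 + 0.04q) = 24 → q' = 533.3333.
Tax revenue = 24 × 533.3333 = 12800.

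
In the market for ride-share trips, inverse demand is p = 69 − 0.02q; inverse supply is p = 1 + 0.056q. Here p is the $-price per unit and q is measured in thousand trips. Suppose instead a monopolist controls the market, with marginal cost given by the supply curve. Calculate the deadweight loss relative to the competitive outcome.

Competitive equilibrium: 69 − 0.02q = 1 + 0.056q → q* = 894.73684, p* = 51.10526.
Marginal revenue: MR = 69 − 0.04q. Set MR = MC: 69 − 0.04q = 1 + 0.056q → q_m = 708.33333.
Price p_m = 69 − 0.02·708.33333 = 54.83333; MC(q_m) = 1 + 0.056·708.33333 = 40.66667.
Competitive q* = 894.73684, so Δq = 186.40351; wedge = 54.83333 − 40.66667 = 14.16666.
The triangle = ½ × 186.40351 × 14.16666 = $1320.36 thousand.

$1320.36 thousand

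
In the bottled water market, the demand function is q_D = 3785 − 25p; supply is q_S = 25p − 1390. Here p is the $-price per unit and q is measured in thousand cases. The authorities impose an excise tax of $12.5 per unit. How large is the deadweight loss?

$976.56 thousand

In inverse form: demand p = 151.4 − 0.04q, supply p = 55.6 + 0.04q.
Competitive equilibrium: 151.4 − 0.04q = 55.6 + 0.04q → q* = 1197.5, p* = 103.5.
With the tax, the buyer price exceeds the seller price by 12.5: (151.4 − 0.04q) − (55.6 + 0.04q) = 12.5 → q' = 1041.25.
Δq = 1197.5 − 1041.25 = 156.25; the wedge equals the tax, 12.5.
Welfare loss = ½ × 156.25 × 12.5 = $976.56 thousand.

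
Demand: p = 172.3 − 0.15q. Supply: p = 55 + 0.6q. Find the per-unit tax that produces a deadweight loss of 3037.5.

Competitive equilibrium: 172.3 − 0.15q = 55 + 0.6q → q* = 156.4, p* = 148.84.
A tax t gives Δq = t/0.75 and wedge t, so DWL = t²/1.5.
t²/1.5 = 3037.5 → t² = 4556.25 → t = 67.5.

67.5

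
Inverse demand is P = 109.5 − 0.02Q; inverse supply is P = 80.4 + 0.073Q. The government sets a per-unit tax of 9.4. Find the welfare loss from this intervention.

Competitive equilibrium: 109.5 − 0.02Q = 80.4 + 0.073Q → Q* = 312.9032, P* = 103.2419.
With the tax, the buyer price exceeds the seller price by 9.4: (109.5 − 0.02Q) − (80.4 + 0.073Q) = 9.4 → Q' = 211.828.
ΔQ = 312.9032 − 211.828 = 101.0752; the wedge equals the tax, 9.4.
The triangle = ½ × 101.0752 × 9.4 = 475.05.

475.05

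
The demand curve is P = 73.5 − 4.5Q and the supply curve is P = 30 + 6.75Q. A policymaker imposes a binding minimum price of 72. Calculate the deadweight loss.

Competitive equilibrium: 73.5 − 4.5Q = 30 + 6.75Q → Q* = 3.86667, P* = 56.1.
At the floor P = 72, quantity demanded = (73.5 − 72)/4.5 = 0.33333.
Sellers' marginal cost at Q' = 0.33333: 30 + 6.75·0.33333 = 32.24998.
ΔQ = 3.86667 − 0.33333 = 3.53334; wedge = 72 − 32.24998 = 39.75002.
DWL = ½ × 3.53334 × 39.75002 = 70.225.

70.225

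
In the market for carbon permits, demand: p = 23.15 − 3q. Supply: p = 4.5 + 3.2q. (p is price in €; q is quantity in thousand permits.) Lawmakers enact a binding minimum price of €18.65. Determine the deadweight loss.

€7.05 thousand

Competitive equilibrium: 23.15 − 3q = 4.5 + 3.2q → q* = 3.0081, p* = 14.1258.
At the floor p = 18.65, quantity demanded = (23.15 − 18.65)/3 = 1.5.
Sellers' marginal cost at q' = 1.5: 4.5 + 3.2·1.5 = 9.3.
Δq = 3.0081 − 1.5 = 1.5081; wedge = 18.65 − 9.3 = 9.35.
DWL = ½ × 1.5081 × 9.35 = €7.05 thousand.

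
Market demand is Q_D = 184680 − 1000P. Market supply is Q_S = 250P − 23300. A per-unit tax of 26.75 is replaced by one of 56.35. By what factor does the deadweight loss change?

4.438

In inverse form: demand P = 184.68 − 0.001Q, supply P = 93.2 + 0.004Q.
Competitive equilibrium: 184.68 − 0.001Q = 93.2 + 0.004Q → Q* = 18296, P* = 166.384.
For a per-unit tax t: ΔQ = t/0.005, so DWL = ½·t·(t/0.005) = t²/0.01.
At t = 26.75: DWL = 71556.25. At t = 56.35: DWL = 317532.25.
Ratio = (56.35/26.75)² = 4.438.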